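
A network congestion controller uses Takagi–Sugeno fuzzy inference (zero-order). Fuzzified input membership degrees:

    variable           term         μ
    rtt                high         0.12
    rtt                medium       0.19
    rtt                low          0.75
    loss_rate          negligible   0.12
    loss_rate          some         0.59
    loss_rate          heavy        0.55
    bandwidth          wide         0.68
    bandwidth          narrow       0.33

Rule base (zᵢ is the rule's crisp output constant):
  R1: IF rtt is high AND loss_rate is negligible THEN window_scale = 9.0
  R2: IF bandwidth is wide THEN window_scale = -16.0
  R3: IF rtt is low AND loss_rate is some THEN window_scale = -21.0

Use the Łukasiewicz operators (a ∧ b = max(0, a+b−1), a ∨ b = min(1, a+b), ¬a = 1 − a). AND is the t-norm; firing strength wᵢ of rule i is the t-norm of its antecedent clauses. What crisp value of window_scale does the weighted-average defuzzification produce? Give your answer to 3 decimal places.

R1 (z=9.0): high=0.12, negligible=0.12; AND[max(0, a+b−1)] → w = 0.00
R2 (z=-16.0): wide=0.68 → w = 0.68
R3 (z=-21.0): low=0.75, some=0.59; AND[max(0, a+b−1)] → w = 0.34
Weighted average = (0.00·9.0 + 0.68·-16.0 + 0.34·-21.0) / (0.00 + 0.68 + 0.34)
  = -18.0200 / 1.0200 = -17.667

-17.667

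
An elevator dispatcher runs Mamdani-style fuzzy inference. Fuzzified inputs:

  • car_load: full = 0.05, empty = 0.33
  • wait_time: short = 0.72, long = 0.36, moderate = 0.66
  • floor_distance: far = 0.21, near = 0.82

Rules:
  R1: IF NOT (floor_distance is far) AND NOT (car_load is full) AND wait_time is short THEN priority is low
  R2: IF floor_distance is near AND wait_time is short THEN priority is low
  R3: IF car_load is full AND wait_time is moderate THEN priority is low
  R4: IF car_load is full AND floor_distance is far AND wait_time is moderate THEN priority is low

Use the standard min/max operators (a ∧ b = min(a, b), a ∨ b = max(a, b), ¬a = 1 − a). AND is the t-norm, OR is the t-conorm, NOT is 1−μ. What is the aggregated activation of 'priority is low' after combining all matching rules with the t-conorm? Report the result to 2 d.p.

0.72

R1: ¬far=1−0.21=0.79, ¬full=1−0.05=0.95, short=0.72; AND[min(a, b)] → w = 0.72
R2: near=0.82, short=0.72; AND[min(a, b)] → w = 0.72
R3: full=0.05, moderate=0.66; AND[min(a, b)] → w = 0.05
R4: full=0.05, far=0.21, moderate=0.66; AND[min(a, b)] → w = 0.05
Rules with consequent 'low': {R1, R2, R3, R4} → strengths 0.72, 0.72, 0.05, 0.05
Aggregate via t-conorm [max(a, b)]: 0.72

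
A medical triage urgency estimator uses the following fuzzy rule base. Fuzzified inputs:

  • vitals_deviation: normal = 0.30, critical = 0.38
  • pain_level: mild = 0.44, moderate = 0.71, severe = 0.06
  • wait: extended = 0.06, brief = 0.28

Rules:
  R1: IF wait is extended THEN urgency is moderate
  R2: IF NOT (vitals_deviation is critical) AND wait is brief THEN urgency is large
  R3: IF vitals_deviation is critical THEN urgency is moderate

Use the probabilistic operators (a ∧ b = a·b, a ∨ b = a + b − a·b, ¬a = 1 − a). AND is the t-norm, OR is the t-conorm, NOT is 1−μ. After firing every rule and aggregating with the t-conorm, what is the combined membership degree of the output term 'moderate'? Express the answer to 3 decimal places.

0.417

R1: extended=0.06 → w = 0.0600
R2: ¬critical=1−0.38=0.62, brief=0.28; AND[a·b] → w = 0.1736
R3: critical=0.38 → w = 0.3800
Rules with consequent 'moderate': {R1, R3} → strengths 0.0600, 0.3800
Aggregate via t-conorm [a + b − a·b]: 0.4172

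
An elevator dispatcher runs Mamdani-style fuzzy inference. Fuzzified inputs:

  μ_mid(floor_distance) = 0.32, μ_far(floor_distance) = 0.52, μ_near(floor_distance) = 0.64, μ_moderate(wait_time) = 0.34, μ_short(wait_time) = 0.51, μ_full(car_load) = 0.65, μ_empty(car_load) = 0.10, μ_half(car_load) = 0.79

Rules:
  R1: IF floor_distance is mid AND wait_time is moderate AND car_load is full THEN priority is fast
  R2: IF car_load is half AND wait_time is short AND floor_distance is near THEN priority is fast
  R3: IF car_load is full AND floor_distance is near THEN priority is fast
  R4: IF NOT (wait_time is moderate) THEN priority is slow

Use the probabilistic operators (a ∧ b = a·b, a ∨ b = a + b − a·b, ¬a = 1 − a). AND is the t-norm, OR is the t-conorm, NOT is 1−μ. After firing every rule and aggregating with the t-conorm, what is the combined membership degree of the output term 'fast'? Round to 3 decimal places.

R1: mid=0.32, moderate=0.34, full=0.65; AND[a·b] → w = 0.0707
R2: half=0.79, short=0.51, near=0.64; AND[a·b] → w = 0.2579
R3: full=0.65, near=0.64; AND[a·b] → w = 0.4160
R4: ¬moderate=1−0.34=0.66 → w = 0.6600
Rules with consequent 'fast': {R1, R2, R3} → strengths 0.0707, 0.2579, 0.4160
Aggregate via t-conorm [a + b − a·b]: 0.5972

0.597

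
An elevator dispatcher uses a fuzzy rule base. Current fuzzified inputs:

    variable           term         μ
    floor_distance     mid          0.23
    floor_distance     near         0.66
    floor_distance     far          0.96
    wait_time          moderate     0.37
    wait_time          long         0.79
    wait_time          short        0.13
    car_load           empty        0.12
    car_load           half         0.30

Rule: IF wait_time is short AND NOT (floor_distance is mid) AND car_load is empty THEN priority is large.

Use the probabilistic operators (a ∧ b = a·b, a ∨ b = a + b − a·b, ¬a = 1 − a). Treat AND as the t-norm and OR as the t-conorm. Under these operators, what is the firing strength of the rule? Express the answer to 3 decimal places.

firing strength: short=0.13, ¬mid=1−0.23=0.77, empty=0.12; AND[a·b] → w = 0.0120

0.012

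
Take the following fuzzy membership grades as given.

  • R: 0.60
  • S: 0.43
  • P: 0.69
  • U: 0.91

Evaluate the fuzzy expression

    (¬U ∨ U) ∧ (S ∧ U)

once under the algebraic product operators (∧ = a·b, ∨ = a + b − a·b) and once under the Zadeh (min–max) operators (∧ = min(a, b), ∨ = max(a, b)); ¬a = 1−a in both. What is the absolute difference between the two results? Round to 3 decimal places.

Under algebraic product:
  ¬U = 1 − 0.9100 = 0.0900
  ¬U ∨ U = a + b − a·b on (0.0900, 0.9100) = 0.9181
  S ∧ U = a·b on (0.4300, 0.9100) = 0.3913
  (¬U ∨ U) ∧ (S ∧ U) = a·b on (0.9181, 0.3913) = 0.3593
  → value = 0.3593
Under Zadeh (min–max):
  ¬U = 1 − 0.91 = 0.09
  ¬U ∨ U = max(a, b) on (0.09, 0.91) = 0.91
  S ∧ U = min(a, b) on (0.43, 0.91) = 0.43
  (¬U ∨ U) ∧ (S ∧ U) = min(a, b) on (0.91, 0.43) = 0.43
  → value = 0.4300
|0.3593 − 0.4300| = 0.071

0.071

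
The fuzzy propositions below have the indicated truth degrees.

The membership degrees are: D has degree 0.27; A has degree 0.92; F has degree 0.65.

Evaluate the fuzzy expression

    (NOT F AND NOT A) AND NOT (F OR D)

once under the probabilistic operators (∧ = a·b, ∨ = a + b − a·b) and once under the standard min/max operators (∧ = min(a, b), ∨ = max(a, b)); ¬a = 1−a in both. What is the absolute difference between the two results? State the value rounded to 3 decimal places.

Under probabilistic:
  NOT F = 1 − 0.6500 = 0.3500
  NOT A = 1 − 0.9200 = 0.0800
  NOT F AND NOT A = a·b on (0.3500, 0.0800) = 0.0280
  F OR D = a + b − a·b on (0.6500, 0.2700) = 0.7445
  NOT (F OR D) = 1 − 0.7445 = 0.2555
  (NOT F AND NOT A) AND NOT (F OR D) = a·b on (0.0280, 0.2555) = 0.0072
  → value = 0.0072
Under standard min/max:
  NOT F = 1 − 0.65 = 0.35
  NOT A = 1 − 0.92 = 0.08
  NOT F AND NOT A = min(a, b) on (0.35, 0.08) = 0.08
  F OR D = max(a, b) on (0.65, 0.27) = 0.65
  NOT (F OR D) = 1 − 0.65 = 0.35
  (NOT F AND NOT A) AND NOT (F OR D) = min(a, b) on (0.08, 0.35) = 0.08
  → value = 0.0800
|0.0072 − 0.0800| = 0.073

0.073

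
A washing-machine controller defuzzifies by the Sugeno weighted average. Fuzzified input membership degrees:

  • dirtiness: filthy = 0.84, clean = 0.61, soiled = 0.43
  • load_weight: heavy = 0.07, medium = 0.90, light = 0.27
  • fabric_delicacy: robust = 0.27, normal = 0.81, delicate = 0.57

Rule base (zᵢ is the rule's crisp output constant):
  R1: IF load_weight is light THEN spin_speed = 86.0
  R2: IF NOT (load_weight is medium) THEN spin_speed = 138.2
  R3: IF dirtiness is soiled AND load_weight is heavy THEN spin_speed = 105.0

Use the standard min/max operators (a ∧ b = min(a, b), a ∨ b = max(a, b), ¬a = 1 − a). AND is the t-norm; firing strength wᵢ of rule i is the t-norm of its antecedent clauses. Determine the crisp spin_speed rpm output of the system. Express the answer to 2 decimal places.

100.89

R1 (z=86.0): light=0.27 → w = 0.27
R2 (z=138.2): ¬medium=1−0.90=0.10 → w = 0.10
R3 (z=105.0): soiled=0.43, heavy=0.07; AND[min(a, b)] → w = 0.07
Weighted average = (0.27·86.0 + 0.10·138.2 + 0.07·105.0) / (0.27 + 0.10 + 0.07)
  = 44.3900 / 0.4400 = 100.89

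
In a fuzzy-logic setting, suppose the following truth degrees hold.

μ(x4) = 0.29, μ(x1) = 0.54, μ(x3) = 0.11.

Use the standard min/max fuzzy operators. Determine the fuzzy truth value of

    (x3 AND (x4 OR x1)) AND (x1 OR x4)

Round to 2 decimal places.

0.11

x4 OR x1 = max(a, b) on (0.29, 0.54) = 0.54
x3 AND (x4 OR x1) = min(a, b) on (0.11, 0.54) = 0.11
x1 OR x4 = max(a, b) on (0.54, 0.29) = 0.54
(x3 AND (x4 OR x1)) AND (x1 OR x4) = min(a, b) on (0.11, 0.54) = 0.11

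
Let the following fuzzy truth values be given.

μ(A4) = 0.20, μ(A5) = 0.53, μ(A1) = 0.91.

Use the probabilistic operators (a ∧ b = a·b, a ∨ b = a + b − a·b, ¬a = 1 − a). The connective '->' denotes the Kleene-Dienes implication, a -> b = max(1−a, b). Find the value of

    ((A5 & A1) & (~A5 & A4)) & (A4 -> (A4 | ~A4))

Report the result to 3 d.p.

0.038

A5 & A1 = a·b on (0.5300, 0.9100) = 0.4823
~A5 = 1 − 0.5300 = 0.4700
~A5 & A4 = a·b on (0.4700, 0.2000) = 0.0940
(A5 & A1) & (~A5 & A4) = a·b on (0.4823, 0.0940) = 0.0453
~A4 = 1 − 0.2000 = 0.8000
A4 | ~A4 = a + b − a·b on (0.2000, 0.8000) = 0.8400
A4 -> (A4 | ~A4)  [Kleene-Dienes: max(1−a, b)] with a=0.2000, b=0.8400 → 0.8400
((A5 & A1) & (~A5 & A4)) & (A4 -> (A4 | ~A4)) = a·b on (0.0453, 0.8400) = 0.0381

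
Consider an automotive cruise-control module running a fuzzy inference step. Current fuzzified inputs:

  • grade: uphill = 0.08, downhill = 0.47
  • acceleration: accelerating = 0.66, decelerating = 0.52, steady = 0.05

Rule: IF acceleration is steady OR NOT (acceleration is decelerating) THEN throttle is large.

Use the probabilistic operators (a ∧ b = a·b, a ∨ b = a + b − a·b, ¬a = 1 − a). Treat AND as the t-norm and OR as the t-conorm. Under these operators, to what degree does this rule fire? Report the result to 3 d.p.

firing strength: steady=0.05, ¬decelerating=1−0.52=0.48; OR[a + b − a·b] → w = 0.5060

0.506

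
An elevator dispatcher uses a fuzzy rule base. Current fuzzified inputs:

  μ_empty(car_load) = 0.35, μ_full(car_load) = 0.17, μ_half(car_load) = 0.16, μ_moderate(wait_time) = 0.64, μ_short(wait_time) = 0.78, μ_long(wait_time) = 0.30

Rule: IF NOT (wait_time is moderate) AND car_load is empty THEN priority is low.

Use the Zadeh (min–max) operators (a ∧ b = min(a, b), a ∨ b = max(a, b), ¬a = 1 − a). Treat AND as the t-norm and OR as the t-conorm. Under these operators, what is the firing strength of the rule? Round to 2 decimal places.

0.35

firing strength: ¬moderate=1−0.64=0.36, empty=0.35; AND[min(a, b)] → w = 0.35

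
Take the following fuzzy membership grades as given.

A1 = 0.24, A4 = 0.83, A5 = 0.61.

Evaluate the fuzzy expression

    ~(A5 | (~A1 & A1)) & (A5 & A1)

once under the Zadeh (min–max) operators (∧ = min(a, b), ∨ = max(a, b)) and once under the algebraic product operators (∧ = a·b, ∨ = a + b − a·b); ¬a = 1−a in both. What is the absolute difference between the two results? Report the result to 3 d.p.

0.193

Under Zadeh (min–max):
  ~A1 = 1 − 0.24 = 0.76
  ~A1 & A1 = min(a, b) on (0.76, 0.24) = 0.24
  A5 | (~A1 & A1) = max(a, b) on (0.61, 0.24) = 0.61
  ~(A5 | (~A1 & A1)) = 1 − 0.61 = 0.39
  A5 & A1 = min(a, b) on (0.61, 0.24) = 0.24
  ~(A5 | (~A1 & A1)) & (A5 & A1) = min(a, b) on (0.39, 0.24) = 0.24
  → value = 0.2400
Under algebraic product:
  ~A1 = 1 − 0.2400 = 0.7600
  ~A1 & A1 = a·b on (0.7600, 0.2400) = 0.1824
  A5 | (~A1 & A1) = a + b − a·b on (0.6100, 0.1824) = 0.6811
  ~(A5 | (~A1 & A1)) = 1 − 0.6811 = 0.3189
  A5 & A1 = a·b on (0.6100, 0.2400) = 0.1464
  ~(A5 | (~A1 & A1)) & (A5 & A1) = a·b on (0.3189, 0.1464) = 0.0467
  → value = 0.0467
|0.2400 − 0.0467| = 0.193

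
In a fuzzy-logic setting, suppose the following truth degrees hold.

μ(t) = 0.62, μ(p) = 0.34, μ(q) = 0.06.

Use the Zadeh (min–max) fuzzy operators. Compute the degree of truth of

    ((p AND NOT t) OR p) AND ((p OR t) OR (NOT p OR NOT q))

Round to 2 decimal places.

NOT t = 1 − 0.62 = 0.38
p AND NOT t = min(a, b) on (0.34, 0.38) = 0.34
(p AND NOT t) OR p = max(a, b) on (0.34, 0.34) = 0.34
p OR t = max(a, b) on (0.34, 0.62) = 0.62
NOT p = 1 − 0.34 = 0.66
NOT q = 1 − 0.06 = 0.94
NOT p OR NOT q = max(a, b) on (0.66, 0.94) = 0.94
(p OR t) OR (NOT p OR NOT q) = max(a, b) on (0.62, 0.94) = 0.94
((p AND NOT t) OR p) AND ((p OR t) OR (NOT p OR NOT q)) = min(a, b) on (0.34, 0.94) = 0.34

0.34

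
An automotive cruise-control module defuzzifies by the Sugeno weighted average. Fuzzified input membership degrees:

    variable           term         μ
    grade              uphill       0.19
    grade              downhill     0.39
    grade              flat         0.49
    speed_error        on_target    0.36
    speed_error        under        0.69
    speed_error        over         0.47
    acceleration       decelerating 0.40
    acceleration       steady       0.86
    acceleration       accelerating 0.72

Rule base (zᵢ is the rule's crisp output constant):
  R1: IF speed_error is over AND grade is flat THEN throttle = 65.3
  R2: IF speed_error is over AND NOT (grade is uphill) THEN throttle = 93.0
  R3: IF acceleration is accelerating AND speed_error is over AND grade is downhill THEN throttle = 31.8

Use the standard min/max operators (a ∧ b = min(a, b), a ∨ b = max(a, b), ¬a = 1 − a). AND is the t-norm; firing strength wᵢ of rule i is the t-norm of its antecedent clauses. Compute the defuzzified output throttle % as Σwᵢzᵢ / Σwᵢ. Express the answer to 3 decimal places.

R1 (z=65.3): over=0.47, flat=0.49; AND[min(a, b)] → w = 0.47
R2 (z=93.0): over=0.47, ¬uphill=1−0.19=0.81; AND[min(a, b)] → w = 0.47
R3 (z=31.8): accelerating=0.72, over=0.47, downhill=0.39; AND[min(a, b)] → w = 0.39
Weighted average = (0.47·65.3 + 0.47·93.0 + 0.39·31.8) / (0.47 + 0.47 + 0.39)
  = 86.8030 / 1.3300 = 65.265

65.265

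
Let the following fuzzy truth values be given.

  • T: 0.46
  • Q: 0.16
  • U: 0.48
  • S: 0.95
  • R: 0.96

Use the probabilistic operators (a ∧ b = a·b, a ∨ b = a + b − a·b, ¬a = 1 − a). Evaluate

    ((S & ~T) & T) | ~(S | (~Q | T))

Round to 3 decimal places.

~T = 1 − 0.4600 = 0.5400
S & ~T = a·b on (0.9500, 0.5400) = 0.5130
(S & ~T) & T = a·b on (0.5130, 0.4600) = 0.2360
~Q = 1 − 0.1600 = 0.8400
~Q | T = a + b − a·b on (0.8400, 0.4600) = 0.9136
S | (~Q | T) = a + b − a·b on (0.9500, 0.9136) = 0.9957
~(S | (~Q | T)) = 1 − 0.9957 = 0.0043
((S & ~T) & T) | ~(S | (~Q | T)) = a + b − a·b on (0.2360, 0.0043) = 0.2393

0.239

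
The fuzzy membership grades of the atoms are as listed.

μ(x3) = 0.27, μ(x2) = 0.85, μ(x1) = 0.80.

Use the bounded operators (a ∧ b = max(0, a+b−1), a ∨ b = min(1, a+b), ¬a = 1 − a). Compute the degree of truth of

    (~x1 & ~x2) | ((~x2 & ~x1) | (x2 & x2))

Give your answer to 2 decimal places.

~x1 = 1 − 0.80 = 0.20
~x2 = 1 − 0.85 = 0.15
~x1 & ~x2 = max(0, a+b−1) on (0.20, 0.15) = 0.00
~x2 = 1 − 0.85 = 0.15
~x1 = 1 − 0.80 = 0.20
~x2 & ~x1 = max(0, a+b−1) on (0.15, 0.20) = 0.00
x2 & x2 = max(0, a+b−1) on (0.85, 0.85) = 0.70
(~x2 & ~x1) | (x2 & x2) = min(1, a+b) on (0.00, 0.70) = 0.70
(~x1 & ~x2) | ((~x2 & ~x1) | (x2 & x2)) = min(1, a+b) on (0.00, 0.70) = 0.70

0.70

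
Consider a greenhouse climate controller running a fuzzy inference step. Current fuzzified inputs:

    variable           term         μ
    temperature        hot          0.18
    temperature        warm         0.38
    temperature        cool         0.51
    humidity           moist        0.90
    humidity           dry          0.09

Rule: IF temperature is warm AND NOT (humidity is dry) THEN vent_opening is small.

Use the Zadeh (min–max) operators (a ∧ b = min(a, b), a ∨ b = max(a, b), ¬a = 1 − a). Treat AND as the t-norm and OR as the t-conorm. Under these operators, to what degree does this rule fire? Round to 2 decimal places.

0.38

firing strength: warm=0.38, ¬dry=1−0.09=0.91; AND[min(a, b)] → w = 0.38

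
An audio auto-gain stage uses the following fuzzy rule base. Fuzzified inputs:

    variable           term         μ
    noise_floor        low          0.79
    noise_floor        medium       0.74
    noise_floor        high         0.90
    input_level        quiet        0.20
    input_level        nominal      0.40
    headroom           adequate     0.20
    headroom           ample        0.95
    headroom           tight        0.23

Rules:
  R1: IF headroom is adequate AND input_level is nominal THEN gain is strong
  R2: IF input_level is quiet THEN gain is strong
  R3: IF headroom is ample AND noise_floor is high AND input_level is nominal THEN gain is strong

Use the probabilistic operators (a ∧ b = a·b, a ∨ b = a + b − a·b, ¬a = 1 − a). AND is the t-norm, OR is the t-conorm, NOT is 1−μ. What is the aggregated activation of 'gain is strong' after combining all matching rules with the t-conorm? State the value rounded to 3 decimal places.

R1: adequate=0.20, nominal=0.40; AND[a·b] → w = 0.0800
R2: quiet=0.20 → w = 0.2000
R3: ample=0.95, high=0.90, nominal=0.40; AND[a·b] → w = 0.3420
Rules with consequent 'strong': {R1, R2, R3} → strengths 0.0800, 0.2000, 0.3420
Aggregate via t-conorm [a + b − a·b]: 0.5157

0.516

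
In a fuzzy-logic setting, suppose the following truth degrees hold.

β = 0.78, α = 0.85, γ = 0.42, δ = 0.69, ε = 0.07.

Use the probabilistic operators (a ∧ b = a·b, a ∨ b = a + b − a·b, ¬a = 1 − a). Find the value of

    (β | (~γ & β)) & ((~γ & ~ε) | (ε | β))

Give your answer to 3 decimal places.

~γ = 1 − 0.4200 = 0.5800
~γ & β = a·b on (0.5800, 0.7800) = 0.4524
β | (~γ & β) = a + b − a·b on (0.7800, 0.4524) = 0.8795
~γ = 1 − 0.4200 = 0.5800
~ε = 1 − 0.0700 = 0.9300
~γ & ~ε = a·b on (0.5800, 0.9300) = 0.5394
ε | β = a + b − a·b on (0.0700, 0.7800) = 0.7954
(~γ & ~ε) | (ε | β) = a + b − a·b on (0.5394, 0.7954) = 0.9058
(β | (~γ & β)) & ((~γ & ~ε) | (ε | β)) = a·b on (0.8795, 0.9058) = 0.7966

0.797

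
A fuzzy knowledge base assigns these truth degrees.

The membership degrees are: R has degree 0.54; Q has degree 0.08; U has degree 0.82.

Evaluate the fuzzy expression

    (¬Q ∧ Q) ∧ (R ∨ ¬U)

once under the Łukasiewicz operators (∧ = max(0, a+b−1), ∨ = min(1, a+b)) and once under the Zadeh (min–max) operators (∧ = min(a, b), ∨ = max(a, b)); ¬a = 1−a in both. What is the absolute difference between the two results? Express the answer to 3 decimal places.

Under Łukasiewicz:
  ¬Q = 1 − 0.08 = 0.92
  ¬Q ∧ Q = max(0, a+b−1) on (0.92, 0.08) = 0.00
  ¬U = 1 − 0.82 = 0.18
  R ∨ ¬U = min(1, a+b) on (0.54, 0.18) = 0.72
  (¬Q ∧ Q) ∧ (R ∨ ¬U) = max(0, a+b−1) on (0.00, 0.72) = 0.00
  → value = 0.0000
Under Zadeh (min–max):
  ¬Q = 1 − 0.08 = 0.92
  ¬Q ∧ Q = min(a, b) on (0.92, 0.08) = 0.08
  ¬U = 1 − 0.82 = 0.18
  R ∨ ¬U = max(a, b) on (0.54, 0.18) = 0.54
  (¬Q ∧ Q) ∧ (R ∨ ¬U) = min(a, b) on (0.08, 0.54) = 0.08
  → value = 0.0800
|0.0000 − 0.0800| = 0.080

0.080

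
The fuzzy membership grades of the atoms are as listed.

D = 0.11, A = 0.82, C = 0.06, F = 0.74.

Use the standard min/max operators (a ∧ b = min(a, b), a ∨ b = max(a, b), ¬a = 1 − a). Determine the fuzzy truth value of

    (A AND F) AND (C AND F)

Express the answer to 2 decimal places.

0.06

A AND F = min(a, b) on (0.82, 0.74) = 0.74
C AND F = min(a, b) on (0.06, 0.74) = 0.06
(A AND F) AND (C AND F) = min(a, b) on (0.74, 0.06) = 0.06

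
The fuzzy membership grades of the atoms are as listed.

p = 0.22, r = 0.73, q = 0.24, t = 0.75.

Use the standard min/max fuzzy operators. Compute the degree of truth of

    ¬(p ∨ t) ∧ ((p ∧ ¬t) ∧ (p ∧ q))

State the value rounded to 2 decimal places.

0.22

p ∨ t = max(a, b) on (0.22, 0.75) = 0.75
¬(p ∨ t) = 1 − 0.75 = 0.25
¬t = 1 − 0.75 = 0.25
p ∧ ¬t = min(a, b) on (0.22, 0.25) = 0.22
p ∧ q = min(a, b) on (0.22, 0.24) = 0.22
(p ∧ ¬t) ∧ (p ∧ q) = min(a, b) on (0.22, 0.22) = 0.22
¬(p ∨ t) ∧ ((p ∧ ¬t) ∧ (p ∧ q)) = min(a, b) on (0.25, 0.22) = 0.22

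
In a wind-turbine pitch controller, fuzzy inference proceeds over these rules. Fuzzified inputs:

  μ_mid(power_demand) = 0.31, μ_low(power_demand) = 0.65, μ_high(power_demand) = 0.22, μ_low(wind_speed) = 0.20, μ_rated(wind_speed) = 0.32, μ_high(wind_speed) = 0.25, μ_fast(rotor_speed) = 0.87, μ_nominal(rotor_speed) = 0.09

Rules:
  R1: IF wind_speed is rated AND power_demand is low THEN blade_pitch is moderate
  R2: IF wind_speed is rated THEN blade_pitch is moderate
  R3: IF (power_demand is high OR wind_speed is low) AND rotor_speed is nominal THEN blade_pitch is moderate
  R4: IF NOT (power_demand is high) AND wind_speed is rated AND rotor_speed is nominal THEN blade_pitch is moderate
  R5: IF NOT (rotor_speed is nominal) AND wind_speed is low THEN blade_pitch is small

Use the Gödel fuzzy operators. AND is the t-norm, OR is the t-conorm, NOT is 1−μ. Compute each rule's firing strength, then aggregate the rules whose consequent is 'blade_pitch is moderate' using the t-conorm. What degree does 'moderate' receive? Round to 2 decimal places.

R1: rated=0.32, low=0.65; AND[min(a, b)] → w = 0.32
R2: rated=0.32 → w = 0.32
R3: (high=0.22 OR low=0.20) = 0.22; AND[min(a, b)] with nominal=0.09 → w = 0.09
R4: ¬high=1−0.22=0.78, rated=0.32, nominal=0.09; AND[min(a, b)] → w = 0.09
R5: ¬nominal=1−0.09=0.91, low=0.20; AND[min(a, b)] → w = 0.20
Rules with consequent 'moderate': {R1, R2, R3, R4} → strengths 0.32, 0.32, 0.09, 0.09
Aggregate via t-conorm [max(a, b)]: 0.32

0.32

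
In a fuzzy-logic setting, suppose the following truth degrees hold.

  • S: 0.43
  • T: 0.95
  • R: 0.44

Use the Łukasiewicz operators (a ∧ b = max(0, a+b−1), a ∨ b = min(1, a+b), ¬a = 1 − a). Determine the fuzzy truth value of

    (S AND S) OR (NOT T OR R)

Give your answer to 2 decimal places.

0.49

S AND S = max(0, a+b−1) on (0.43, 0.43) = 0.00
NOT T = 1 − 0.95 = 0.05
NOT T OR R = min(1, a+b) on (0.05, 0.44) = 0.49
(S AND S) OR (NOT T OR R) = min(1, a+b) on (0.00, 0.49) = 0.49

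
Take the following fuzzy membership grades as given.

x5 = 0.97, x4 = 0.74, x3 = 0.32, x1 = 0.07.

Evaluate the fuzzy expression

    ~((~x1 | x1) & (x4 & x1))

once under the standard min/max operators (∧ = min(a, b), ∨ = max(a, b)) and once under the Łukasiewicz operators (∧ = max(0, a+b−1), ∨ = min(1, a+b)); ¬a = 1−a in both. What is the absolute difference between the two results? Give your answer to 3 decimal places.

0.070

Under standard min/max:
  ~x1 = 1 − 0.07 = 0.93
  ~x1 | x1 = max(a, b) on (0.93, 0.07) = 0.93
  x4 & x1 = min(a, b) on (0.74, 0.07) = 0.07
  (~x1 | x1) & (x4 & x1) = min(a, b) on (0.93, 0.07) = 0.07
  ~((~x1 | x1) & (x4 & x1)) = 1 − 0.07 = 0.93
  → value = 0.9300
Under Łukasiewicz:
  ~x1 = 1 − 0.07 = 0.93
  ~x1 | x1 = min(1, a+b) on (0.93, 0.07) = 1.00
  x4 & x1 = max(0, a+b−1) on (0.74, 0.07) = 0.00
  (~x1 | x1) & (x4 & x1) = max(0, a+b−1) on (1.00, 0.00) = 0.00
  ~((~x1 | x1) & (x4 & x1)) = 1 − 0.00 = 1.00
  → value = 1.0000
|0.9300 − 1.0000| = 0.070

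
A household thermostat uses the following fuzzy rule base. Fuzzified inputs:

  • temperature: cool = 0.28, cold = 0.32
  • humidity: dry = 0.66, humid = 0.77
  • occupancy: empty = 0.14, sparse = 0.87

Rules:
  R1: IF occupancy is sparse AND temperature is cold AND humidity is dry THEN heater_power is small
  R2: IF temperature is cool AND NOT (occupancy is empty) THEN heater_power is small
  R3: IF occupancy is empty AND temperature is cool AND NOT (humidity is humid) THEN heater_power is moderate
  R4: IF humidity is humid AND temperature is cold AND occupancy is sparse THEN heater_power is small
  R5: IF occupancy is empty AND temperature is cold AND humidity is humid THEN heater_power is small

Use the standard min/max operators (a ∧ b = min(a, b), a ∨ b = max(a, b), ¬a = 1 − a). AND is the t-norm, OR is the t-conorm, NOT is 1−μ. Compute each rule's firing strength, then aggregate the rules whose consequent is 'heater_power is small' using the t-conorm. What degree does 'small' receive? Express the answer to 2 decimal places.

R1: sparse=0.87, cold=0.32, dry=0.66; AND[min(a, b)] → w = 0.32
R2: cool=0.28, ¬empty=1−0.14=0.86; AND[min(a, b)] → w = 0.28
R3: empty=0.14, cool=0.28, ¬humid=1−0.77=0.23; AND[min(a, b)] → w = 0.14
R4: humid=0.77, cold=0.32, sparse=0.87; AND[min(a, b)] → w = 0.32
R5: empty=0.14, cold=0.32, humid=0.77; AND[min(a, b)] → w = 0.14
Rules with consequent 'small': {R1, R2, R4, R5} → strengths 0.32, 0.28, 0.32, 0.14
Aggregate via t-conorm [max(a, b)]: 0.32

0.32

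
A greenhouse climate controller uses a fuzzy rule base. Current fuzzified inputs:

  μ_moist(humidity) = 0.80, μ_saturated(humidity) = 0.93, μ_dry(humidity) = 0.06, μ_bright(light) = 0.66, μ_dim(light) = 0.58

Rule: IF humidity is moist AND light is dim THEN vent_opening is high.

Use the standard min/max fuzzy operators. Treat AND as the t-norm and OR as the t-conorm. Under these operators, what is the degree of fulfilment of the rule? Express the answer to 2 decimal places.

firing strength: moist=0.80, dim=0.58; AND[min(a, b)] → w = 0.58

0.58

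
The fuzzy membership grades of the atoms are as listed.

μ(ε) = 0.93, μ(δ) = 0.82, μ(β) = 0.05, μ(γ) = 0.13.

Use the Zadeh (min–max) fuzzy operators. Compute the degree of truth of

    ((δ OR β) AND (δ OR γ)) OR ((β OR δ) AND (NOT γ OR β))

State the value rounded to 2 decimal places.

δ OR β = max(a, b) on (0.82, 0.05) = 0.82
δ OR γ = max(a, b) on (0.82, 0.13) = 0.82
(δ OR β) AND (δ OR γ) = min(a, b) on (0.82, 0.82) = 0.82
β OR δ = max(a, b) on (0.05, 0.82) = 0.82
NOT γ = 1 − 0.13 = 0.87
NOT γ OR β = max(a, b) on (0.87, 0.05) = 0.87
(β OR δ) AND (NOT γ OR β) = min(a, b) on (0.82, 0.87) = 0.82
((δ OR β) AND (δ OR γ)) OR ((β OR δ) AND (NOT γ OR β)) = max(a, b) on (0.82, 0.82) = 0.82

0.82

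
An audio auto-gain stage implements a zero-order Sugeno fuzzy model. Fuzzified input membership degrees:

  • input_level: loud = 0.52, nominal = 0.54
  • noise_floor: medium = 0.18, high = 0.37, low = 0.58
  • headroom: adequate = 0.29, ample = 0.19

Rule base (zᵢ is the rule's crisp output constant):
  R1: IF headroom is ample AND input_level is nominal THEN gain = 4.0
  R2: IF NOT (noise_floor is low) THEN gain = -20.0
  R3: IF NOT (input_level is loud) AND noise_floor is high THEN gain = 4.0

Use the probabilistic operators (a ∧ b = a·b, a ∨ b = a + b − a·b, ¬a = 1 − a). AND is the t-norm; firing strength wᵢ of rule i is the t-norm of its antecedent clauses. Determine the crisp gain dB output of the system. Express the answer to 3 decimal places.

-10.396

R1 (z=4.0): ample=0.19, nominal=0.54; AND[a·b] → w = 0.1026
R2 (z=-20.0): ¬low=1−0.58=0.42 → w = 0.4200
R3 (z=4.0): ¬loud=1−0.52=0.48, high=0.37; AND[a·b] → w = 0.1776
Weighted average = (0.1026·4.0 + 0.4200·-20.0 + 0.1776·4.0) / (0.1026 + 0.4200 + 0.1776)
  = -7.2792 / 0.7002 = -10.396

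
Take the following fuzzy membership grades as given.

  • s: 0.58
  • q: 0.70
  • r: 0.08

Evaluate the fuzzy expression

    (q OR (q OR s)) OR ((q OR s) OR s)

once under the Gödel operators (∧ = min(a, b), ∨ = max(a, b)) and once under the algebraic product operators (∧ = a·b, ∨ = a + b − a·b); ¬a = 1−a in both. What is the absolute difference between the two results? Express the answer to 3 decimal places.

0.298

Under Gödel:
  q OR s = max(a, b) on (0.70, 0.58) = 0.70
  q OR (q OR s) = max(a, b) on (0.70, 0.70) = 0.70
  q OR s = max(a, b) on (0.70, 0.58) = 0.70
  (q OR s) OR s = max(a, b) on (0.70, 0.58) = 0.70
  (q OR (q OR s)) OR ((q OR s) OR s) = max(a, b) on (0.70, 0.70) = 0.70
  → value = 0.7000
Under algebraic product:
  q OR s = a + b − a·b on (0.7000, 0.5800) = 0.8740
  q OR (q OR s) = a + b − a·b on (0.7000, 0.8740) = 0.9622
  q OR s = a + b − a·b on (0.7000, 0.5800) = 0.8740
  (q OR s) OR s = a + b − a·b on (0.8740, 0.5800) = 0.9471
  (q OR (q OR s)) OR ((q OR s) OR s) = a + b − a·b on (0.9622, 0.9471) = 0.9980
  → value = 0.9980
|0.7000 − 0.9980| = 0.298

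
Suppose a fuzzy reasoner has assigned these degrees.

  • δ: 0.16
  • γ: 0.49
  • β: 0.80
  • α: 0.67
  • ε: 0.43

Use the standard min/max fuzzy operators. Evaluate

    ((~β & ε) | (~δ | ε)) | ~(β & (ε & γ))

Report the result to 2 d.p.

~β = 1 − 0.80 = 0.20
~β & ε = min(a, b) on (0.20, 0.43) = 0.20
~δ = 1 − 0.16 = 0.84
~δ | ε = max(a, b) on (0.84, 0.43) = 0.84
(~β & ε) | (~δ | ε) = max(a, b) on (0.20, 0.84) = 0.84
ε & γ = min(a, b) on (0.43, 0.49) = 0.43
β & (ε & γ) = min(a, b) on (0.80, 0.43) = 0.43
~(β & (ε & γ)) = 1 − 0.43 = 0.57
((~β & ε) | (~δ | ε)) | ~(β & (ε & γ)) = max(a, b) on (0.84, 0.57) = 0.84

0.84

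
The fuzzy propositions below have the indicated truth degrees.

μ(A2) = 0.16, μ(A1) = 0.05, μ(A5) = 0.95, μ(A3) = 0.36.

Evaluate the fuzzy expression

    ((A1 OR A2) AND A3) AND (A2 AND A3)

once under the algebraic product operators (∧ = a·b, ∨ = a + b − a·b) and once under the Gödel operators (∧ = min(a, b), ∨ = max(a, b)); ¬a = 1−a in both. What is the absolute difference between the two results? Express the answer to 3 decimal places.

Under algebraic product:
  A1 OR A2 = a + b − a·b on (0.0500, 0.1600) = 0.2020
  (A1 OR A2) AND A3 = a·b on (0.2020, 0.3600) = 0.0727
  A2 AND A3 = a·b on (0.1600, 0.3600) = 0.0576
  ((A1 OR A2) AND A3) AND (A2 AND A3) = a·b on (0.0727, 0.0576) = 0.0042
  → value = 0.0042
Under Gödel:
  A1 OR A2 = max(a, b) on (0.05, 0.16) = 0.16
  (A1 OR A2) AND A3 = min(a, b) on (0.16, 0.36) = 0.16
  A2 AND A3 = min(a, b) on (0.16, 0.36) = 0.16
  ((A1 OR A2) AND A3) AND (A2 AND A3) = min(a, b) on (0.16, 0.16) = 0.16
  → value = 0.1600
|0.0042 − 0.1600| = 0.156

0.156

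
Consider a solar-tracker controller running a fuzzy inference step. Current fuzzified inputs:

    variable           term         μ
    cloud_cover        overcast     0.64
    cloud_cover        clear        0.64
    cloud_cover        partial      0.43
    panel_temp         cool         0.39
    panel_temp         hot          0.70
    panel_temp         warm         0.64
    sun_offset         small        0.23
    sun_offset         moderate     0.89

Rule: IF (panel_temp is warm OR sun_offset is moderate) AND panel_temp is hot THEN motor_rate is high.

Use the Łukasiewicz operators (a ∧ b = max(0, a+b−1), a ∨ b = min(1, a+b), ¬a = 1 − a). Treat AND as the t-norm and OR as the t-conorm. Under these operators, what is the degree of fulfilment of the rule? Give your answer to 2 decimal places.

firing strength: (warm=0.64 OR moderate=0.89) = 1.00; AND[max(0, a+b−1)] with hot=0.70 → w = 0.70

0.70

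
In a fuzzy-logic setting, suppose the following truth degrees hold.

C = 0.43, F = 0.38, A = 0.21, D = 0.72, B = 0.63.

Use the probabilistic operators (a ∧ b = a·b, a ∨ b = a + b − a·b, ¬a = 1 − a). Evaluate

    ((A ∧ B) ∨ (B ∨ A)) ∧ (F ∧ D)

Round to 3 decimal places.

0.204

A ∧ B = a·b on (0.2100, 0.6300) = 0.1323
B ∨ A = a + b − a·b on (0.6300, 0.2100) = 0.7077
(A ∧ B) ∨ (B ∨ A) = a + b − a·b on (0.1323, 0.7077) = 0.7464
F ∧ D = a·b on (0.3800, 0.7200) = 0.2736
((A ∧ B) ∨ (B ∨ A)) ∧ (F ∧ D) = a·b on (0.7464, 0.2736) = 0.2042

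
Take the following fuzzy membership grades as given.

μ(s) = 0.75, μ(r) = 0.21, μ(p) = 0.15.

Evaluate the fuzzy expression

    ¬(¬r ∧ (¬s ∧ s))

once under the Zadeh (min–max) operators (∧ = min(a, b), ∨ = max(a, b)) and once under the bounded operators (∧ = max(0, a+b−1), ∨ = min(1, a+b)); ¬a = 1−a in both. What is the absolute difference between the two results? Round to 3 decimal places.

Under Zadeh (min–max):
  ¬r = 1 − 0.21 = 0.79
  ¬s = 1 − 0.75 = 0.25
  ¬s ∧ s = min(a, b) on (0.25, 0.75) = 0.25
  ¬r ∧ (¬s ∧ s) = min(a, b) on (0.79, 0.25) = 0.25
  ¬(¬r ∧ (¬s ∧ s)) = 1 − 0.25 = 0.75
  → value = 0.7500
Under bounded:
  ¬r = 1 − 0.21 = 0.79
  ¬s = 1 − 0.75 = 0.25
  ¬s ∧ s = max(0, a+b−1) on (0.25, 0.75) = 0.00
  ¬r ∧ (¬s ∧ s) = max(0, a+b−1) on (0.79, 0.00) = 0.00
  ¬(¬r ∧ (¬s ∧ s)) = 1 − 0.00 = 1.00
  → value = 1.0000
|0.7500 − 1.0000| = 0.250

0.250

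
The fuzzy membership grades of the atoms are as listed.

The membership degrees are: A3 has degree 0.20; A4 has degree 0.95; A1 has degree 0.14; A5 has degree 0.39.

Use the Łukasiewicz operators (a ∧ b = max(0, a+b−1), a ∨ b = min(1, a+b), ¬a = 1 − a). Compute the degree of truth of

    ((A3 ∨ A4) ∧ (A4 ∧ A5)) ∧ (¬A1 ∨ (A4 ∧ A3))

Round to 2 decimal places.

A3 ∨ A4 = min(1, a+b) on (0.20, 0.95) = 1.00
A4 ∧ A5 = max(0, a+b−1) on (0.95, 0.39) = 0.34
(A3 ∨ A4) ∧ (A4 ∧ A5) = max(0, a+b−1) on (1.00, 0.34) = 0.34
¬A1 = 1 − 0.14 = 0.86
A4 ∧ A3 = max(0, a+b−1) on (0.95, 0.20) = 0.15
¬A1 ∨ (A4 ∧ A3) = min(1, a+b) on (0.86, 0.15) = 1.00
((A3 ∨ A4) ∧ (A4 ∧ A5)) ∧ (¬A1 ∨ (A4 ∧ A3)) = max(0, a+b−1) on (0.34, 1.00) = 0.34

0.34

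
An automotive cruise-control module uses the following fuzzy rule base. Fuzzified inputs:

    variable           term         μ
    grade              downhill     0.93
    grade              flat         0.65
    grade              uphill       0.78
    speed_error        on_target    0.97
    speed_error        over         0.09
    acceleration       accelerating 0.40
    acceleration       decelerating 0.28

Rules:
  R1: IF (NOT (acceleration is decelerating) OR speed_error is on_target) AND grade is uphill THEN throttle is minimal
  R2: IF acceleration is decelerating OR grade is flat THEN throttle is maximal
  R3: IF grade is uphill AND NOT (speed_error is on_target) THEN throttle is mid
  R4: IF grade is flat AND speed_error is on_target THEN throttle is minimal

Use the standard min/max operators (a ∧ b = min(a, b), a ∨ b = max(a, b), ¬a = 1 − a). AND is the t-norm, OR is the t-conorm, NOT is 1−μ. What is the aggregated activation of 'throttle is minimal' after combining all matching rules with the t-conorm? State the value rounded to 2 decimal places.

0.78

R1: (¬decelerating=1−0.28=0.72 OR on_target=0.97) = 0.97; AND[min(a, b)] with uphill=0.78 → w = 0.78
R2: decelerating=0.28, flat=0.65; OR[max(a, b)] → w = 0.65
R3: uphill=0.78, ¬on_target=1−0.97=0.03; AND[min(a, b)] → w = 0.03
R4: flat=0.65, on_target=0.97; AND[min(a, b)] → w = 0.65
Rules with consequent 'minimal': {R1, R4} → strengths 0.78, 0.65
Aggregate via t-conorm [max(a, b)]: 0.78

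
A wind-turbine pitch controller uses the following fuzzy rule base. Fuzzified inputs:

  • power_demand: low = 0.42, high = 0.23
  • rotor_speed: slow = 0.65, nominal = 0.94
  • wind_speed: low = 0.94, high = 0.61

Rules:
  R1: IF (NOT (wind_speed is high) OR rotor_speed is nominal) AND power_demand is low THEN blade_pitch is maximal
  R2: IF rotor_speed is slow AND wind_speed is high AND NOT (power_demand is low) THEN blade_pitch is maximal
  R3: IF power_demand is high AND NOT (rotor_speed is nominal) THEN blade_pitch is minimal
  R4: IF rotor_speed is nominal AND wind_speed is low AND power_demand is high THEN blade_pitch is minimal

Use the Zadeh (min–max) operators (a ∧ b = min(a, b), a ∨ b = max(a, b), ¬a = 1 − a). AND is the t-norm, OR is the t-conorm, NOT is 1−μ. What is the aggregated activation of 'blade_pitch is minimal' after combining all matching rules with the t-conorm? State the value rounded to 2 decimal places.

R1: (¬high=1−0.61=0.39 OR nominal=0.94) = 0.94; AND[min(a, b)] with low=0.42 → w = 0.42
R2: slow=0.65, high=0.61, ¬low=1−0.42=0.58; AND[min(a, b)] → w = 0.58
R3: high=0.23, ¬nominal=1−0.94=0.06; AND[min(a, b)] → w = 0.06
R4: nominal=0.94, low=0.94, high=0.23; AND[min(a, b)] → w = 0.23
Rules with consequent 'minimal': {R3, R4} → strengths 0.06, 0.23
Aggregate via t-conorm [max(a, b)]: 0.23

0.23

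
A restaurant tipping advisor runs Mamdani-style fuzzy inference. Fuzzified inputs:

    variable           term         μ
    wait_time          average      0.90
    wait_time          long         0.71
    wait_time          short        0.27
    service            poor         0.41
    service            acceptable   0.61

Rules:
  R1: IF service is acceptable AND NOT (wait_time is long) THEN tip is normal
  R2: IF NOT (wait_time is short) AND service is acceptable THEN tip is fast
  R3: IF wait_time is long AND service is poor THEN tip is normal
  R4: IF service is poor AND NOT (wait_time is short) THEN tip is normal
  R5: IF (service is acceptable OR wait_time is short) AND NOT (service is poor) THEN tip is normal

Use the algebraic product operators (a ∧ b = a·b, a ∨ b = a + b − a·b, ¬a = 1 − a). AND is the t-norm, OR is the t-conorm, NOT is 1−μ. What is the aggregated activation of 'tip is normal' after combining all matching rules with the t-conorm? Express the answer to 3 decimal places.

0.764

R1: acceptable=0.61, ¬long=1−0.71=0.29; AND[a·b] → w = 0.1769
R2: ¬short=1−0.27=0.73, acceptable=0.61; AND[a·b] → w = 0.4453
R3: long=0.71, poor=0.41; AND[a·b] → w = 0.2911
R4: poor=0.41, ¬short=1−0.27=0.73; AND[a·b] → w = 0.2993
R5: (acceptable=0.61 OR short=0.27) = 0.7153; AND[a·b] with ¬poor=1−0.41=0.59 → w = 0.4220
Rules with consequent 'normal': {R1, R3, R4, R5} → strengths 0.1769, 0.2911, 0.2993, 0.4220
Aggregate via t-conorm [a + b − a·b]: 0.7637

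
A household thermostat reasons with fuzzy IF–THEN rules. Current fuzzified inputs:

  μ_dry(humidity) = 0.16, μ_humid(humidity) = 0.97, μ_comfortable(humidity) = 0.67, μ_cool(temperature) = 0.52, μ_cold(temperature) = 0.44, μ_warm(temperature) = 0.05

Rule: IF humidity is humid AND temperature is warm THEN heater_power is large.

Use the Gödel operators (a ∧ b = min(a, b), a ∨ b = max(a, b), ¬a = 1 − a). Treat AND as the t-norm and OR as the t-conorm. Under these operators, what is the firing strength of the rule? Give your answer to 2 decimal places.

0.05

firing strength: humid=0.97, warm=0.05; AND[min(a, b)] → w = 0.05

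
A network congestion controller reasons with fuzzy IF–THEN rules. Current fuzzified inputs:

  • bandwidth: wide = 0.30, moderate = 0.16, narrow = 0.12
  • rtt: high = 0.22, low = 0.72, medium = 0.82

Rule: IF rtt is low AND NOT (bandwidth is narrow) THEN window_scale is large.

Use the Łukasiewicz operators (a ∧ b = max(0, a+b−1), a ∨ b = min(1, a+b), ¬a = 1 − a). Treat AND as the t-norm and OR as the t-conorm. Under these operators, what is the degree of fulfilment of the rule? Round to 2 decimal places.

0.60

firing strength: low=0.72, ¬narrow=1−0.12=0.88; AND[max(0, a+b−1)] → w = 0.60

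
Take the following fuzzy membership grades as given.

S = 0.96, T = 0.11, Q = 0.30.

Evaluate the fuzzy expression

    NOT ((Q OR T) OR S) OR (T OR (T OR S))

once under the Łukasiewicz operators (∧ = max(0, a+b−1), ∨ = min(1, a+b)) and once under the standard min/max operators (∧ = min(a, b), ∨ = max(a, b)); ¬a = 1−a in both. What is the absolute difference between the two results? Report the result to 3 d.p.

0.040

Under Łukasiewicz:
  Q OR T = min(1, a+b) on (0.30, 0.11) = 0.41
  (Q OR T) OR S = min(1, a+b) on (0.41, 0.96) = 1.00
  NOT ((Q OR T) OR S) = 1 − 1.00 = 0.00
  T OR S = min(1, a+b) on (0.11, 0.96) = 1.00
  T OR (T OR S) = min(1, a+b) on (0.11, 1.00) = 1.00
  NOT ((Q OR T) OR S) OR (T OR (T OR S)) = min(1, a+b) on (0.00, 1.00) = 1.00
  → value = 1.0000
Under standard min/max:
  Q OR T = max(a, b) on (0.30, 0.11) = 0.30
  (Q OR T) OR S = max(a, b) on (0.30, 0.96) = 0.96
  NOT ((Q OR T) OR S) = 1 − 0.96 = 0.04
  T OR S = max(a, b) on (0.11, 0.96) = 0.96
  T OR (T OR S) = max(a, b) on (0.11, 0.96) = 0.96
  NOT ((Q OR T) OR S) OR (T OR (T OR S)) = max(a, b) on (0.04, 0.96) = 0.96
  → value = 0.9600
|1.0000 − 0.9600| = 0.040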